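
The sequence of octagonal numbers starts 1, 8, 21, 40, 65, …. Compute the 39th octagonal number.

4485

The 39th octagonal number is n(3n−2) with n = 39.
39·(3·39 − 2) = 39·115 = 4485.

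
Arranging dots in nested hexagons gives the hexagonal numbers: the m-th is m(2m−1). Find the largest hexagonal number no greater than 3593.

3486

Solve n(2n−1) ≤ 3593 for integer n.
n = 42 gives 3486 ≤ 3593, while n = 43 gives 3655 > 3593; so the answer is 3486.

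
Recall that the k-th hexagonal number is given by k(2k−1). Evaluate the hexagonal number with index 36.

2556

The 36th hexagonal number is n(2n−1) with n = 36.
36·(2·36 − 1) = 36·71 = 2556.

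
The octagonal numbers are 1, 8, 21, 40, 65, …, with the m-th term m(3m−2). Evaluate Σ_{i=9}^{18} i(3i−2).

Σ i(3i−2) = 3Σi² − 2Σi over i = 9..18.
Σi = 171 − 36 = 135 and Σi² = 2109 − 204 = 1905.
3·1905 − 2·135 = 5445.

5445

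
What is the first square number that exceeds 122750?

Solve n² > 122750 for integer n.
The largest n with value ≤ 122750 is 350 (since 122500 ≤ 122750 < 123201), so the first above is n = 351, value 123201.

123201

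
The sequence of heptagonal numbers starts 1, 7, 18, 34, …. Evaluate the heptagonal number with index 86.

The 86th heptagonal number is n(5n−3)/2 with n = 86.
86·(5·86 − 3)/2 = 86·427/2 = 18361.

18361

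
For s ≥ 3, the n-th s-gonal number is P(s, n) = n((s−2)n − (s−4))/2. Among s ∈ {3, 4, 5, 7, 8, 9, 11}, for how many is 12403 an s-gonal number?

1

s = 3: P(3, 157) = 12403. ✓
s = 4: P(4, 111) = 12321 and P(4, 112) = 12544; 12403 is not s-gonal.
s = 5: P(5, 91) = 12376 and P(5, 92) = 12650; 12403 is not s-gonal.
s = 7: P(7, 70) = 12145 and P(7, 71) = 12496; 12403 is not s-gonal.
s = 8: P(8, 64) = 12160 and P(8, 65) = 12545; 12403 is not s-gonal.
s = 9: P(9, 59) = 12036 and P(9, 60) = 12450; 12403 is not s-gonal.
s = 11: P(11, 52) = 11986 and P(11, 53) = 12455; 12403 is not s-gonal.
Hits: s ∈ {3} → 1.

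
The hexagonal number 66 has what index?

Set n(2n−1) = 66, giving 2n² − n − 66 = 0.
So n = (1 + 23) / 4 = 24/4 = 6.
Check: 6·(2·6 − 1) = 66. ✓

6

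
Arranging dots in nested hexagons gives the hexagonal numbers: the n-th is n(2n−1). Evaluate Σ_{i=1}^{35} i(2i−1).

29190

Σ i(2i−1) = 2Σi² − Σi over i = 1..35.
Σi = 630 and Σi² = 14910.
2·14910 − 1·630 = 29190.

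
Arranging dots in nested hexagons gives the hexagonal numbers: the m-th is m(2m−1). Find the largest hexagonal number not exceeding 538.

496

Solve n(2n−1) ≤ 538 for integer n.
n = 16 gives 496 ≤ 538, while n = 17 gives 561 > 538; so the answer is 496.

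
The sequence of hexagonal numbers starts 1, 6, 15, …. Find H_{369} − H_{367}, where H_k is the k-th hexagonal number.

369·(2·369 − 1) = 271953 and 367·(2·367 − 1) = 269011.
Difference: 271953 − 269011 = 2942.

2942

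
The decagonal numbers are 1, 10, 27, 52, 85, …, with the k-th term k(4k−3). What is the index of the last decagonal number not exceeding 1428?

Solve n(4n−3) ≤ 1428 for integer n.
n = 19 gives 1387 ≤ 1428, while n = 20 gives 1540 > 1428; so the answer is index 19.

19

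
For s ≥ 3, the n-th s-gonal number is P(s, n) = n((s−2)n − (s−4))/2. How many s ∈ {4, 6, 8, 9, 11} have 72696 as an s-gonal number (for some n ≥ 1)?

s = 4: P(4, 269) = 72361 and P(4, 270) = 72900; 72696 is not s-gonal.
s = 6: P(6, 190) = 72010 and P(6, 191) = 72771; 72696 is not s-gonal.
s = 8: P(8, 156) = 72696. ✓
s = 9: P(9, 144) = 72216 and P(9, 145) = 73225; 72696 is not s-gonal.
s = 11: P(11, 127) = 72136 and P(11, 128) = 73280; 72696 is not s-gonal.
Hits: s ∈ {8} → 1.

1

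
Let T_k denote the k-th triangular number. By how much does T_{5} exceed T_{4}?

5

Consecutive triangular numbers differ by n: T_{5} − T_{4} = 5.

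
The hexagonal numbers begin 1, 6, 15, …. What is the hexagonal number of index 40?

3160

The 40th hexagonal number is n(2n−1) with n = 40.
40·(2·40 − 1) = 40·79 = 3160.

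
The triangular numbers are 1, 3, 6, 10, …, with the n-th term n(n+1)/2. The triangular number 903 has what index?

42

Set n(n+1)/2 = 903, giving n² + n − 1806 = 0.
The discriminant is 1 + 8·903 = 7225, and √7225 = 85.
So n = (-1 + 85) / 2 = 84/2 = 42.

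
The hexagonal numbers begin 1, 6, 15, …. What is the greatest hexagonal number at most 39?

Solve n(2n−1) ≤ 39 for integer n.
n = 4 gives 28 ≤ 39, while n = 5 gives 45 > 39; so the answer is 28.

28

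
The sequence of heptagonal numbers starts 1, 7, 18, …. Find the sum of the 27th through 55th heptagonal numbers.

125164

Σ i(5i−3)/2 = (5Σi² − 3Σi) / 2 over i = 27..55.
Σi = 1540 − 351 = 1189 and Σi² = 56980 − 6201 = 50779.
(5·50779 − 3·1189) / 2 = 250328/2 = 125164.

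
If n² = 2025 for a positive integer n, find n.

We need n² = 2025, so n = √2025 = 45.
Check: 45² = 2025. ✓

45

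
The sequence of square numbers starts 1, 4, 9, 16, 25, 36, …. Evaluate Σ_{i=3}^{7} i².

Σ_{i=3}^{7} i² = 140 − 5 = 135.

135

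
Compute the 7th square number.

49

The 7th square number is n² with n = 7.
7² = 49.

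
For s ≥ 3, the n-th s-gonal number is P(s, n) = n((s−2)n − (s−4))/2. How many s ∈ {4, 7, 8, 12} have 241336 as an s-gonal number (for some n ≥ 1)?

s = 4: P(4, 491) = 241081 and P(4, 492) = 242064; 241336 is not s-gonal.
s = 7: P(7, 311) = 241336. ✓
s = 8: P(8, 283) = 239701 and P(8, 284) = 241400; 241336 is not s-gonal.
s = 12: P(12, 220) = 241120 and P(12, 221) = 243321; 241336 is not s-gonal.
Hits: s ∈ {7} → 1.

1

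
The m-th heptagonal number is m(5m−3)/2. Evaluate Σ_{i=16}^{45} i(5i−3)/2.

74015

Σ i(5i−3)/2 = (5Σi² − 3Σi) / 2 over i = 16..45.
Σi = 1035 − 120 = 915 and Σi² = 31395 − 1240 = 30155.
(5·30155 − 3·915) / 2 = 148030/2 = 74015.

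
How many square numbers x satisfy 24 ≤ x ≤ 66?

The n-th square number is n².
Smallest index with value ≥ 24: n = 5 (giving 25).
Largest index with value ≤ 66: n = 8 (giving 64).
Indices 5 through 8: 4 terms.

4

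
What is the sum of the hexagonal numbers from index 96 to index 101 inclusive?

115871

Σ i(2i−1) = 2Σi² − Σi over i = 96..101.
Σi = 5151 − 4560 = 591 and Σi² = 348551 − 290320 = 58231.
2·58231 − 1·591 = 115871.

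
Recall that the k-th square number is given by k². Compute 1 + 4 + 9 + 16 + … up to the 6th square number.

91

Σ_{i=1}^{6} i² = 6·7·13/6 = 91.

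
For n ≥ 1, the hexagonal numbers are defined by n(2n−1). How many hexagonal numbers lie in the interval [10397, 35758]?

61

The n-th hexagonal number is n(2n−1).
Smallest index with value ≥ 10397: n = 73 (giving 10585).
Largest index with value ≤ 35758: n = 133 (giving 35245).
Indices 73 through 133: 61 terms.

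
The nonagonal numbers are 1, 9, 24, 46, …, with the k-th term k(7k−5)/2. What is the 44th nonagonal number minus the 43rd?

Consecutive nonagonal numbers differ by 7n − 6: here 7·44 − 6 = 302.

302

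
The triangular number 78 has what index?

12

Set n(n+1)/2 = 78, giving n² + n − 156 = 0.
The discriminant is 1 + 8·78 = 625, and √625 = 25.
So n = (-1 + 25) / 2 = 24/2 = 12.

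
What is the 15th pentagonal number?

The 15th pentagonal number is n(3n−1)/2 with n = 15.
15·(3·15 − 1)/2 = 15·44/2 = 15·22 = 330.

330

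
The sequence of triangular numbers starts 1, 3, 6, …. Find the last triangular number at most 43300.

43071

Solve n(n+1)/2 ≤ 43300 for integer n.
n = 293 gives 43071 ≤ 43300, while n = 294 gives 43365 > 43300; so the answer is 43071.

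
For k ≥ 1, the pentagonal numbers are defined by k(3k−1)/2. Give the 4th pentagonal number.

The 4th pentagonal number is n(3n−1)/2 with n = 4.
4·(3·4 − 1)/2 = 4·11/2 = 22.

22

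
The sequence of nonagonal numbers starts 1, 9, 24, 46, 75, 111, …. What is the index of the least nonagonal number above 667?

Solve n(7n−5)/2 > 667 for integer n.
The largest n with value ≤ 667 is 14 (since 651 ≤ 667 < 750), so the first above is n = 15, value 750.

15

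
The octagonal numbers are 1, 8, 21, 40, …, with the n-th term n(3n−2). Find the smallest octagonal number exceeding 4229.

4256

Solve n(3n−2) > 4229 for integer n.
The largest n with value ≤ 4229 is 37 (since 4033 ≤ 4229 < 4256), so the first above is n = 38, value 4256.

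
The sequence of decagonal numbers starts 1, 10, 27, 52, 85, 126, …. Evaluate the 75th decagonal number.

75·(4·75 − 3) = 75·297 = 22275.

22275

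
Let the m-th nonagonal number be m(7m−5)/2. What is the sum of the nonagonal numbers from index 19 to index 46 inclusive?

107632

Σ i(7i−5)/2 = (7Σi² − 5Σi) / 2 over i = 19..46.
Σi = 1081 − 171 = 910 and Σi² = 33511 − 2109 = 31402.
(7·31402 − 5·910) / 2 = 215264/2 = 107632.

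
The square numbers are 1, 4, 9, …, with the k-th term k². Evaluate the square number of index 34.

1156

The 34th square number is n² with n = 34.
34² = 1156.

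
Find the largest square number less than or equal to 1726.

1681

Solve n² ≤ 1726 for integer n.
n = 41 gives 1681 ≤ 1726, while n = 42 gives 1764 > 1726; so the answer is 1681.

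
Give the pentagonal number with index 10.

145

10·(3·10 − 1)/2 = 10·29/2 = 145.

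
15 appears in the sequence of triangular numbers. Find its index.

Set n(n+1)/2 = 15, giving n² + n − 30 = 0.
The discriminant is 1 + 8·15 = 121, and √121 = 11.
So n = (-1 + 11) / 2 = 10/2 = 5.

5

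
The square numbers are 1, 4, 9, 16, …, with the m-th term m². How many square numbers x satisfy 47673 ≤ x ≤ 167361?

191

The n-th square number is n².
Smallest index with value ≥ 47673: n = 219 (giving 47961).
Largest index with value ≤ 167361: n = 409 (giving 167281).
Indices 219 through 409: 191 terms.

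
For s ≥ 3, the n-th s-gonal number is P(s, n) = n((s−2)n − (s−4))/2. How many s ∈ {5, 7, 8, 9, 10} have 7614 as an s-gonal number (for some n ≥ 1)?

1

s = 5: P(5, 71) = 7526 and P(5, 72) = 7740; 7614 is not s-gonal.
s = 7: P(7, 55) = 7480 and P(7, 56) = 7756; 7614 is not s-gonal.
s = 8: P(8, 50) = 7400 and P(8, 51) = 7701; 7614 is not s-gonal.
s = 9: P(9, 47) = 7614. ✓
s = 10: P(10, 44) = 7612 and P(10, 45) = 7965; 7614 is not s-gonal.
Hits: s ∈ {9} → 1.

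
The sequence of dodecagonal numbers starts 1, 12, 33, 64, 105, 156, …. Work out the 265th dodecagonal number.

265·(5·265 − 4) = 265·1321 = 350065.

350065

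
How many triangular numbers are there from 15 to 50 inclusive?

The n-th triangular number is n(n+1)/2.
Smallest index with value ≥ 15: n = 5 (giving 15).
Largest index with value ≤ 50: n = 9 (giving 45).
Indices 5 through 9: 5 terms.

5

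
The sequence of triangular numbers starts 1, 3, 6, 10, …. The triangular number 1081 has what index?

46

Set n(n+1)/2 = 1081, giving n² + n − 2162 = 0.
The discriminant is 1 + 8·1081 = 8649, and √8649 = 93.
So n = (-1 + 93) / 2 = 92/2 = 46.
Check: 46·47/2 = 1081. ✓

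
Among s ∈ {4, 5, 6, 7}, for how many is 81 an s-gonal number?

s = 4: P(4, 9) = 81. ✓
s = 5: P(5, 7) = 70 and P(5, 8) = 92; 81 is not s-gonal.
s = 6: P(6, 6) = 66 and P(6, 7) = 91; 81 is not s-gonal.
s = 7: P(7, 6) = 81. ✓
Hits: s ∈ {4, 7} → 2.

2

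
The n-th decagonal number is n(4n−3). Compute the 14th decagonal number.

742

The 14th decagonal number is n(4n−3) with n = 14.
14·(4·14 − 3) = 14·53 = 742.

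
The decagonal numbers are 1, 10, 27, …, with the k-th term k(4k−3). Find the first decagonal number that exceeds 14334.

Solve n(4n−3) > 14334 for integer n.
The largest n with value ≤ 14334 is 60 (since 14220 ≤ 14334 < 14701), so the first above is n = 61, value 14701.

14701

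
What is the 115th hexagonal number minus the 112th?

115·(2·115 − 1) = 26335 and 112·(2·112 − 1) = 24976.
Difference: 26335 − 24976 = 1359.

1359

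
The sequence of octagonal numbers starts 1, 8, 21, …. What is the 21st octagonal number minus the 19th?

21·(3·21 − 2) = 1281 and 19·(3·19 − 2) = 1045.
Difference: 1281 − 1045 = 236.

236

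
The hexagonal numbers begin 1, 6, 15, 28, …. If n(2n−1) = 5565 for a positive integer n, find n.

53

Set n(2n−1) = 5565, giving 2n² − n − 5565 = 0.
The discriminant is 1 + 8·5565 = 44521, and √44521 = 211.
So n = (1 + 211) / 4 = 212/4 = 53.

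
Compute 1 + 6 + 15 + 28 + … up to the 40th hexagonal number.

Σ i(2i−1) = 2Σi² − Σi over i = 1..40.
Σi = 820 and Σi² = 22140.
2·22140 − 1·820 = 43460.

43460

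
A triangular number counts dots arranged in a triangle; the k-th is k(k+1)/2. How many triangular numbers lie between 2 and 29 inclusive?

6

The n-th triangular number is n(n+1)/2.
Smallest index with value ≥ 2: n = 2 (giving 3).
Largest index with value ≤ 29: n = 7 (giving 28).
Indices 2 through 7: 6 terms.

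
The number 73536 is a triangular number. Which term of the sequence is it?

Set n(n+1)/2 = 73536, giving n² + n − 147072 = 0.
The discriminant is 1 + 8·73536 = 588289, and √588289 = 767.
So n = (-1 + 767) / 2 = 766/2 = 383.
Check: 383·384/2 = 73536. ✓

383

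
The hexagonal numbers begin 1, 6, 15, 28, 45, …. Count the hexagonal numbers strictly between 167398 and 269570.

The n-th hexagonal number is n(2n−1).
Smallest index with value > 167398: n = 290 (giving 167910).
Largest index with value < 269570: n = 367 (giving 269011).
Indices 290 through 367: 78 terms.

78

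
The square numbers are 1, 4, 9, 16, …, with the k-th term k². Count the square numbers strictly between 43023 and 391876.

The n-th square number is n².
Smallest index with value > 43023: n = 208 (giving 43264).
Largest index with value < 391876: n = 625 (giving 390625).
Indices 208 through 625: 418 terms.

418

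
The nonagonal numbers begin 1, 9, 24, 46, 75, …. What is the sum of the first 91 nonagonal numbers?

Σ i(7i−5)/2 = (7Σi² − 5Σi) / 2 over i = 1..91.
Σi = 4186 and Σi² = 255346.
(7·255346 − 5·4186) / 2 = 1766492/2 = 883246.

883246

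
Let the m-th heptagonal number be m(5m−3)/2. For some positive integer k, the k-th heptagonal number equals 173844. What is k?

264

Set n(5n−3)/2 = 173844, giving 5n² − 3n − 347688 = 0.
The discriminant is 9 + 40·173844 = 6953769, and √6953769 = 2637.
So n = (3 + 2637) / 10 = 2640/10 = 264.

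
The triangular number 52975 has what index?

325

Set n(n+1)/2 = 52975, giving n² + n − 105950 = 0.
The discriminant is 1 + 8·52975 = 423801, and √423801 = 651.
So n = (-1 + 651) / 2 = 650/2 = 325.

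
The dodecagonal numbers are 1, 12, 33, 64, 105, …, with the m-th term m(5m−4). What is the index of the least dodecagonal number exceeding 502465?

Solve n(5n−4) > 502465 for integer n.
The largest n with value ≤ 502465 is 317 (since 501177 ≤ 502465 < 504348), so the first above is n = 318, value 504348.

318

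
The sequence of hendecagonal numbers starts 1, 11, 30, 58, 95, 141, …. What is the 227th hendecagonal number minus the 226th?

Consecutive hendecagonal numbers differ by 9n − 8: here 9·227 − 8 = 2035.

2035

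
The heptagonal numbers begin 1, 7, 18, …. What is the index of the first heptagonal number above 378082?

Solve n(5n−3)/2 > 378082 for integer n.
The largest n with value ≤ 378082 is 389 (since 377719 ≤ 378082 < 379665), so the first above is n = 390, value 379665.

390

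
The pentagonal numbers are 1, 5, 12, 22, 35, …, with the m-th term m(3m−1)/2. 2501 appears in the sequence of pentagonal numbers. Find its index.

41

Set n(3n−1)/2 = 2501, giving 3n² − n − 5002 = 0.
So n = (1 + 245) / 6 = 246/6 = 41.
Check: 41·(3·41 − 1)/2 = 2501. ✓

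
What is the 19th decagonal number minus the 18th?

145

Consecutive decagonal numbers differ by 8n − 7: here 8·19 − 7 = 145.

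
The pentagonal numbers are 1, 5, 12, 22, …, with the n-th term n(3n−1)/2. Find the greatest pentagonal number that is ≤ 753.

715

Solve n(3n−1)/2 ≤ 753 for integer n.
n = 22 gives 715 ≤ 753, while n = 23 gives 782 > 753; so the answer is 715.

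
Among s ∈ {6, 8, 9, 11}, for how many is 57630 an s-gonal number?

1

s = 6: P(6, 170) = 57630. ✓
s = 8: P(8, 138) = 56856 and P(8, 139) = 57685; 57630 is not s-gonal.
s = 9: P(9, 128) = 57024 and P(9, 129) = 57921; 57630 is not s-gonal.
s = 11: P(11, 113) = 57065 and P(11, 114) = 58083; 57630 is not s-gonal.
Hits: s ∈ {6} → 1.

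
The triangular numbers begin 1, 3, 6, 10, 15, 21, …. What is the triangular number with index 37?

The 37th triangular number is n(n+1)/2 with n = 37.
37·38/2 = 1406/2 = 703.

703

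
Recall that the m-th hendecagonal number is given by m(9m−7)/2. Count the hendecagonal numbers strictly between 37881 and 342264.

The n-th hendecagonal number is n(9n−7)/2.
Smallest index with value > 37881: n = 93 (giving 38595).
Largest index with value < 342264: n = 276 (giving 341826).
Indices 93 through 276: 184 terms.

184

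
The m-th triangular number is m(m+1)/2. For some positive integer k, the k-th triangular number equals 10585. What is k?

Set n(n+1)/2 = 10585, giving n² + n − 21170 = 0.
So n = (-1 + 291) / 2 = 290/2 = 145.

145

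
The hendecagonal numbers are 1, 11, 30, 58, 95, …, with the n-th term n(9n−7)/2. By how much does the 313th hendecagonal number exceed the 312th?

Consecutive hendecagonal numbers differ by 9n − 8: here 9·313 − 8 = 2809.

2809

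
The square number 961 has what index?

We need n² = 961, so n = √961 = 31.

31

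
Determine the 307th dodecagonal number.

470017

The 307th dodecagonal number is n(5n−4) with n = 307.
307·(5·307 − 4) = 307·1531 = 470017.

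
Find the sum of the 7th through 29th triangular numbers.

4439

Σ i(i+1)/2 = (Σi² + Σi) / 2 over i = 7..29.
Σi = 435 − 21 = 414 and Σi² = 8555 − 91 = 8464.
(1·8464 + 1·414) / 2 = 8878/2 = 4439.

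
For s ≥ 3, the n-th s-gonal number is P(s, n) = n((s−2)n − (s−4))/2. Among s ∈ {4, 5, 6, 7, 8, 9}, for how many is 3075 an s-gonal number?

s = 4: P(4, 55) = 3025 and P(4, 56) = 3136; 3075 is not s-gonal.
s = 5: P(5, 45) = 3015 and P(5, 46) = 3151; 3075 is not s-gonal.
s = 6: P(6, 39) = 3003 and P(6, 40) = 3160; 3075 is not s-gonal.
s = 7: P(7, 35) = 3010 and P(7, 36) = 3186; 3075 is not s-gonal.
s = 8: P(8, 32) = 3008 and P(8, 33) = 3201; 3075 is not s-gonal.
s = 9: P(9, 30) = 3075. ✓
Hits: s ∈ {9} → 1.

1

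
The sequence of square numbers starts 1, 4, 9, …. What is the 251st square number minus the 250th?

n² − (n−1)² = 2n − 1, so 251² − 250² = 2·251 − 1 = 501.

501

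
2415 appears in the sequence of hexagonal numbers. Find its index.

Set n(2n−1) = 2415, giving 2n² − n − 2415 = 0.
The discriminant is 1 + 8·2415 = 19321, and √19321 = 139.
So n = (1 + 139) / 4 = 140/4 = 35.

35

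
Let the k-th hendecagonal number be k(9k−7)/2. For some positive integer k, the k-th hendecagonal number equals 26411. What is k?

77

Set n(9n−7)/2 = 26411, giving 9n² − 7n − 52822 = 0.
So n = (7 + 1379) / 18 = 1386/18 = 77.
Check: 77·(9·77 − 7)/2 = 26411. ✓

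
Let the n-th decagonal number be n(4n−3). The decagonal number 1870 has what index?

Set n(4n−3) = 1870, giving 4n² − 3n − 1870 = 0.
The discriminant is 9 + 16·1870 = 29929, and √29929 = 173.
So n = (3 + 173) / 8 = 176/8 = 22.

22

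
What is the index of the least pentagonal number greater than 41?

Solve n(3n−1)/2 > 41 for integer n.
The largest n with value ≤ 41 is 5 (since 35 ≤ 41 < 51), so the first above is n = 6, value 51.

6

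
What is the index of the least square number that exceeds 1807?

43

Solve n² > 1807 for integer n.
The largest n with value ≤ 1807 is 42 (since 1764 ≤ 1807 < 1849), so the first above is n = 43, value 1849.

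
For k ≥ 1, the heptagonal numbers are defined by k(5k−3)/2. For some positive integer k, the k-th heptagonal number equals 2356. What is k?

Set n(5n−3)/2 = 2356, giving 5n² − 3n − 4712 = 0.
The discriminant is 9 + 40·2356 = 94249, and √94249 = 307.
So n = (3 + 307) / 10 = 310/10 = 31.

31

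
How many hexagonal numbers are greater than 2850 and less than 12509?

41

The n-th hexagonal number is n(2n−1).
Smallest index with value > 2850: n = 39 (giving 3003).
Largest index with value < 12509: n = 79 (giving 12403).
Indices 39 through 79: 41 terms.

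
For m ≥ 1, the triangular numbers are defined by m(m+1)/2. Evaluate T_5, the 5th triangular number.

15

The 5th triangular number is n(n+1)/2 with n = 5.
5·6/2 = 30/2 = 15.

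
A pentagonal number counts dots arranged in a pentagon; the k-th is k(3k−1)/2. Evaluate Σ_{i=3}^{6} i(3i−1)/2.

Σ i(3i−1)/2 = (3Σi² − Σi) / 2 over i = 3..6.
Σi = 21 − 3 = 18 and Σi² = 91 − 5 = 86.
(3·86 − 1·18) / 2 = 240/2 = 120.

120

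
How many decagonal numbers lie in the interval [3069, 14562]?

32

The n-th decagonal number is n(4n−3).
Smallest index with value ≥ 3069: n = 29 (giving 3277).
Largest index with value ≤ 14562: n = 60 (giving 14220).
Indices 29 through 60: 32 terms.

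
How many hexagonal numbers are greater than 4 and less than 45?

3

The n-th hexagonal number is n(2n−1).
Smallest index with value > 4: n = 2 (giving 6).
Largest index with value < 45: n = 4 (giving 28).
Indices 2 through 4: 3 terms.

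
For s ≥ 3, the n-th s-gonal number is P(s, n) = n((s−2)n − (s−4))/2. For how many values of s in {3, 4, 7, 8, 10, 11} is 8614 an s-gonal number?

s = 3: P(3, 130) = 8515 and P(3, 131) = 8646; 8614 is not s-gonal.
s = 4: P(4, 92) = 8464 and P(4, 93) = 8649; 8614 is not s-gonal.
s = 7: P(7, 59) = 8614. ✓
s = 8: P(8, 53) = 8321 and P(8, 54) = 8640; 8614 is not s-gonal.
s = 10: P(10, 46) = 8326 and P(10, 47) = 8695; 8614 is not s-gonal.
s = 11: P(11, 44) = 8558 and P(11, 45) = 8955; 8614 is not s-gonal.
Hits: s ∈ {7} → 1.

1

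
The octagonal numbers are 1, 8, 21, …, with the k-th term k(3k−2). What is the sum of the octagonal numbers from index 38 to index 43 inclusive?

Σ i(3i−2) = 3Σi² − 2Σi over i = 38..43.
Σi = 946 − 703 = 243 and Σi² = 27434 − 17575 = 9859.
3·9859 − 2·243 = 29091.

29091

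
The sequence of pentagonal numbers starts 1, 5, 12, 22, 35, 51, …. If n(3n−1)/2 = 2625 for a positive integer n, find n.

Set n(3n−1)/2 = 2625, giving 3n² − n − 5250 = 0.
The discriminant is 1 + 24·2625 = 63001, and √63001 = 251.
So n = (1 + 251) / 6 = 252/6 = 42.

42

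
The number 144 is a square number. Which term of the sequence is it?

We need n² = 144, so n = √144 = 12.
Check: 12² = 144. ✓

12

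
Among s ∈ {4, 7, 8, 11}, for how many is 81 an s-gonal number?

2

s = 4: P(4, 9) = 81. ✓
s = 7: P(7, 6) = 81. ✓
s = 8: P(8, 5) = 65 and P(8, 6) = 96; 81 is not s-gonal.
s = 11: P(11, 4) = 58 and P(11, 5) = 95; 81 is not s-gonal.
Hits: s ∈ {4, 7} → 2.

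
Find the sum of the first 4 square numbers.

Σ_{i=1}^{4} i² = 4·5·9/6 = 30.

30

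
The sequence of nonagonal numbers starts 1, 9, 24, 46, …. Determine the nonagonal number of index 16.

856

The 16th nonagonal number is n(7n−5)/2 with n = 16.
16·(7·16 − 5)/2 = 16·107/2 = 856.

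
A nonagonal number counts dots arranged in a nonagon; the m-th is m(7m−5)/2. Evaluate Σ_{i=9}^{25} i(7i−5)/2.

17901

Σ i(7i−5)/2 = (7Σi² − 5Σi) / 2 over i = 9..25.
Σi = 325 − 36 = 289 and Σi² = 5525 − 204 = 5321.
(7·5321 − 5·289) / 2 = 35802/2 = 17901.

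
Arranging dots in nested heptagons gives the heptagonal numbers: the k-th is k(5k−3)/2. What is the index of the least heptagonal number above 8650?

Solve n(5n−3)/2 > 8650 for integer n.
The largest n with value ≤ 8650 is 59 (since 8614 ≤ 8650 < 8910), so the first above is n = 60, value 8910.

60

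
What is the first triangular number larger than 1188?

1225

Solve n(n+1)/2 > 1188 for integer n.
The largest n with value ≤ 1188 is 48 (since 1176 ≤ 1188 < 1225), so the first above is n = 49, value 1225.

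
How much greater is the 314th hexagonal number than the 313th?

Consecutive hexagonal numbers differ by 4n − 3: here 4·314 − 3 = 1253.

1253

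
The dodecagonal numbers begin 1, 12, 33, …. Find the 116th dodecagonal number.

66816

116·(5·116 − 4) = 116·576 = 66816.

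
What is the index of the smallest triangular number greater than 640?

Solve n(n+1)/2 > 640 for integer n.
The largest n with value ≤ 640 is 35 (since 630 ≤ 640 < 666), so the first above is n = 36, value 666.

36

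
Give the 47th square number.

2209

The 47th square number is n² with n = 47.
47² = 2209.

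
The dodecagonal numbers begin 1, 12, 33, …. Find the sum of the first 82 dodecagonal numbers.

922213

Σ i(5i−4) = 5Σi² − 4Σi over i = 1..82.
Σi = 3403 and Σi² = 187165.
5·187165 − 4·3403 = 922213.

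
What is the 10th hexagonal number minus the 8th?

10·(2·10 − 1) = 190 and 8·(2·8 − 1) = 120.
Difference: 190 − 120 = 70.

70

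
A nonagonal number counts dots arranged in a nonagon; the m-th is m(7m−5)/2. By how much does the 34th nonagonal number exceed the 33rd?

Consecutive nonagonal numbers differ by 7n − 6: here 7·34 − 6 = 232.

232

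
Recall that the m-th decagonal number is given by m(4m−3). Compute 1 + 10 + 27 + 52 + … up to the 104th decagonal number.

Σ i(4i−3) = 4Σi² − 3Σi over i = 1..104.
Σi = 5460 and Σi² = 380380.
4·380380 − 3·5460 = 1505140.

1505140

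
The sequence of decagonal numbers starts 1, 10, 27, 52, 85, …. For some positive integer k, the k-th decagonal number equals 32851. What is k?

Set n(4n−3) = 32851, giving 4n² − 3n − 32851 = 0.
The discriminant is 9 + 16·32851 = 525625, and √525625 = 725.
So n = (3 + 725) / 8 = 728/8 = 91.
Check: 91·(4·91 − 3) = 32851. ✓

91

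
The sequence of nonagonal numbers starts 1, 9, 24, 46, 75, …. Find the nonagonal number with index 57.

The 57th nonagonal number is n(7n−5)/2 with n = 57.
57·(7·57 − 5)/2 = 57·394/2 = 57·197 = 11229.

11229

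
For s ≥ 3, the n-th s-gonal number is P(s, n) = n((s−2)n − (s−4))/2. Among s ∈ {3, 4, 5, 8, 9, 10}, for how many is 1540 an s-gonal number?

2

s = 3: P(3, 55) = 1540. ✓
s = 4: P(4, 39) = 1521 and P(4, 40) = 1600; 1540 is not s-gonal.
s = 5: P(5, 32) = 1520 and P(5, 33) = 1617; 1540 is not s-gonal.
s = 8: P(8, 22) = 1408 and P(8, 23) = 1541; 1540 is not s-gonal.
s = 9: P(9, 21) = 1491 and P(9, 22) = 1639; 1540 is not s-gonal.
s = 10: P(10, 20) = 1540. ✓
Hits: s ∈ {3, 10} → 2.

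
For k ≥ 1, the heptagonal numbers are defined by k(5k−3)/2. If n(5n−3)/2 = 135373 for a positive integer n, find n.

233

Set n(5n−3)/2 = 135373, giving 5n² − 3n − 270746 = 0.
The discriminant is 9 + 40·135373 = 5414929, and √5414929 = 2327.
So n = (3 + 2327) / 10 = 2330/10 = 233.
Check: 233·(5·233 − 3)/2 = 135373. ✓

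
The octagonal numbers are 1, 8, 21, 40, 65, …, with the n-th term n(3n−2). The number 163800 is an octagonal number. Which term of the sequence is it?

Set n(3n−2) = 163800, giving 3n² − 2n − 163800 = 0.
The discriminant is 4 + 12·163800 = 1965604, and √1965604 = 1402.
So n = (2 + 1402) / 6 = 1404/6 = 234.
Check: 234·(3·234 − 2) = 163800. ✓

234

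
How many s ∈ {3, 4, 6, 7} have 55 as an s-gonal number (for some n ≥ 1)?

s = 3: P(3, 10) = 55. ✓
s = 4: P(4, 7) = 49 and P(4, 8) = 64; 55 is not s-gonal.
s = 6: P(6, 5) = 45 and P(6, 6) = 66; 55 is not s-gonal.
s = 7: P(7, 5) = 55. ✓
Hits: s ∈ {3, 7} → 2.

2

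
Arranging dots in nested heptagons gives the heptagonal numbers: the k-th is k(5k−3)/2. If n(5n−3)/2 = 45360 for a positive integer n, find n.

Set n(5n−3)/2 = 45360, giving 5n² − 3n − 90720 = 0.
So n = (3 + 1347) / 10 = 1350/10 = 135.
Check: 135·(5·135 − 3)/2 = 45360. ✓

135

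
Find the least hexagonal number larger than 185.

190

Solve n(2n−1) > 185 for integer n.
The largest n with value ≤ 185 is 9 (since 153 ≤ 185 < 190), so the first above is n = 10, value 190.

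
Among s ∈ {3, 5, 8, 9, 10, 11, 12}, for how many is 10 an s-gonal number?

s = 3: P(3, 4) = 10. ✓
s = 5: P(5, 2) = 5 and P(5, 3) = 12; 10 is not s-gonal.
s = 8: P(8, 2) = 8 and P(8, 3) = 21; 10 is not s-gonal.
s = 9: P(9, 2) = 9 and P(9, 3) = 24; 10 is not s-gonal.
s = 10: P(10, 2) = 10. ✓
s = 11: P(11, 1) = 1 and P(11, 2) = 11; 10 is not s-gonal.
s = 12: P(12, 1) = 1 and P(12, 2) = 12; 10 is not s-gonal.
Hits: s ∈ {3, 10} → 2.

2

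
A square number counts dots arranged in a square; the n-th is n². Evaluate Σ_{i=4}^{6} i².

Σ_{i=4}^{6} i² = 91 − 14 = 77.

77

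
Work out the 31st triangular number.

496

The 31st triangular number is n(n+1)/2 with n = 31.
31·32/2 = 992/2 = 496.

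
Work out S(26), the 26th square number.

676

26² = 676.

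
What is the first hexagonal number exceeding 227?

Solve n(2n−1) > 227 for integer n.
The largest n with value ≤ 227 is 10 (since 190 ≤ 227 < 231), so the first above is n = 11, value 231.

231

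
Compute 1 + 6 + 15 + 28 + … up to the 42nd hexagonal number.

Σ i(2i−1) = 2Σi² − Σi over i = 1..42.
Σi = 903 and Σi² = 25585.
2·25585 − 1·903 = 50267.

50267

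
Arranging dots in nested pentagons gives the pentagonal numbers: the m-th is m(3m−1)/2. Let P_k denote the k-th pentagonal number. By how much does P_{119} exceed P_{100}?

119·(3·119 − 1)/2 = 21182 and 100·(3·100 − 1)/2 = 14950.
Difference: 21182 − 14950 = 6232.

6232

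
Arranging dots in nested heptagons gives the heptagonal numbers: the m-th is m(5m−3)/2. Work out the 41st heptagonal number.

4141

The 41st heptagonal number is n(5n−3)/2 with n = 41.
41·(5·41 − 3)/2 = 41·202/2 = 41·101 = 4141.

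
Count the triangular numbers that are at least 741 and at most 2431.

32

The n-th triangular number is n(n+1)/2.
Smallest index with value ≥ 741: n = 38 (giving 741).
Largest index with value ≤ 2431: n = 69 (giving 2415).
Indices 38 through 69: 32 terms.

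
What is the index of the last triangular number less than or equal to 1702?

Solve n(n+1)/2 ≤ 1702 for integer n.
n = 57 gives 1653 ≤ 1702, while n = 58 gives 1711 > 1702; so the answer is index 57.

57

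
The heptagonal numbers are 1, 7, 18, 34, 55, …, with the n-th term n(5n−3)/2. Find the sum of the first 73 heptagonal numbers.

Σ i(5i−3)/2 = (5Σi² − 3Σi) / 2 over i = 1..73.
Σi = 2701 and Σi² = 132349.
(5·132349 − 3·2701) / 2 = 653642/2 = 326821.

326821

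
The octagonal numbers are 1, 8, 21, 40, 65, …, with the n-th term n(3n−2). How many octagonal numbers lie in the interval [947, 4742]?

22

The n-th octagonal number is n(3n−2).
Smallest index with value ≥ 947: n = 19 (giving 1045).
Largest index with value ≤ 4742: n = 40 (giving 4720).
Indices 19 through 40: 22 terms.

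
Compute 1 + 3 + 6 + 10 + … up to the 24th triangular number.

2600

Σ i(i+1)/2 = (Σi² + Σi) / 2 over i = 1..24.
Σi = 300 and Σi² = 4900.
(1·4900 + 1·300) / 2 = 5200/2 = 2600.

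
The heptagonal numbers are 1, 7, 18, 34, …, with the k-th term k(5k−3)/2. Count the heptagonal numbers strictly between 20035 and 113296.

The n-th heptagonal number is n(5n−3)/2.
Smallest index with value > 20035: n = 90 (giving 20115).
Largest index with value < 113296: n = 213 (giving 113103).
Indices 90 through 213: 124 terms.

124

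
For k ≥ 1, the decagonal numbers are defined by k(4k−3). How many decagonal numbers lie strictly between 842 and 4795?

The n-th decagonal number is n(4n−3).
Smallest index with value > 842: n = 15 (giving 855).
Largest index with value < 4795: n = 34 (giving 4522).
Indices 15 through 34: 20 terms.

20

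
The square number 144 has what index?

We need n² = 144, so n = √144 = 12.
Check: 12² = 144. ✓

12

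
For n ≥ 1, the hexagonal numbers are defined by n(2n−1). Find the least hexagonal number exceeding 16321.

16471

Solve n(2n−1) > 16321 for integer n.
The largest n with value ≤ 16321 is 90 (since 16110 ≤ 16321 < 16471), so the first above is n = 91, value 16471.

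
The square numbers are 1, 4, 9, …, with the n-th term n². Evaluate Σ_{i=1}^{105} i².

Σ_{i=1}^{105} i² = 105·106·211/6 = 391405.

391405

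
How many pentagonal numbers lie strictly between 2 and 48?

The n-th pentagonal number is n(3n−1)/2.
Smallest index with value > 2: n = 2 (giving 5).
Largest index with value < 48: n = 5 (giving 35).
Indices 2 through 5: 4 terms.

4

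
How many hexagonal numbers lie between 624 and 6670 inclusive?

41

The n-th hexagonal number is n(2n−1).
Smallest index with value ≥ 624: n = 18 (giving 630).
Largest index with value ≤ 6670: n = 58 (giving 6670).
Indices 18 through 58: 41 terms.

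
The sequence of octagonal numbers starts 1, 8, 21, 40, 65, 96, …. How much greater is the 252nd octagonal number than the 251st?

Consecutive octagonal numbers differ by 6n − 5: here 6·252 − 5 = 1507.

1507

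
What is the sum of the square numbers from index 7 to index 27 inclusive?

Σ_{i=7}^{27} i² = 6930 − 91 = 6839.

6839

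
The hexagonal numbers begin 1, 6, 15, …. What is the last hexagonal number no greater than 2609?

Solve n(2n−1) ≤ 2609 for integer n.
n = 36 gives 2556 ≤ 2609, while n = 37 gives 2701 > 2609; so the answer is 2556.

2556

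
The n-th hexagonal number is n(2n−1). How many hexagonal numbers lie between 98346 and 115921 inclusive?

20

The n-th hexagonal number is n(2n−1).
Smallest index with value ≥ 98346: n = 222 (giving 98346).
Largest index with value ≤ 115921: n = 241 (giving 115921).
Indices 222 through 241: 20 terms.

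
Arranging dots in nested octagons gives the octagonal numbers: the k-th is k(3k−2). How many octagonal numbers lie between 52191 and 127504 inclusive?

74

The n-th octagonal number is n(3n−2).
Smallest index with value ≥ 52191: n = 133 (giving 52801).
Largest index with value ≤ 127504: n = 206 (giving 126896).
Indices 133 through 206: 74 terms.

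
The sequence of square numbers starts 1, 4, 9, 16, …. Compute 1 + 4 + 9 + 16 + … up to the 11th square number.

Σ_{i=1}^{11} i² = 11·12·23/6 = 506.

506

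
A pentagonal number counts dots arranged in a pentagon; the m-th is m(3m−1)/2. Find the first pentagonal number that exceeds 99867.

100492

Solve n(3n−1)/2 > 99867 for integer n.
The largest n with value ≤ 99867 is 258 (since 99717 ≤ 99867 < 100492), so the first above is n = 259, value 100492.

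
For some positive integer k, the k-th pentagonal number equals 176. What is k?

Set n(3n−1)/2 = 176, giving 3n² − n − 352 = 0.
The discriminant is 1 + 24·176 = 4225, and √4225 = 65.
So n = (1 + 65) / 6 = 66/6 = 11.
Check: 11·(3·11 − 1)/2 = 176. ✓

11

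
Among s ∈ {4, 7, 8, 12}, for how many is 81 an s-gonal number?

s = 4: P(4, 9) = 81. ✓
s = 7: P(7, 6) = 81. ✓
s = 8: P(8, 5) = 65 and P(8, 6) = 96; 81 is not s-gonal.
s = 12: P(12, 4) = 64 and P(12, 5) = 105; 81 is not s-gonal.
Hits: s ∈ {4, 7} → 2.

2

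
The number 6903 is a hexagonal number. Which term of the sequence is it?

Set n(2n−1) = 6903, giving 2n² − n − 6903 = 0.
The discriminant is 1 + 8·6903 = 55225, and √55225 = 235.
So n = (1 + 235) / 4 = 236/4 = 59.

59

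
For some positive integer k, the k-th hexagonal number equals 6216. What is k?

56

Set n(2n−1) = 6216, giving 2n² − n − 6216 = 0.
So n = (1 + 223) / 4 = 224/4 = 56.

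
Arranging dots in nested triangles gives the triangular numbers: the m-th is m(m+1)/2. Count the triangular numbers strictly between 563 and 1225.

The n-th triangular number is n(n+1)/2.
Smallest index with value > 563: n = 34 (giving 595).
Largest index with value < 1225: n = 48 (giving 1176).
Indices 34 through 48: 15 terms.

15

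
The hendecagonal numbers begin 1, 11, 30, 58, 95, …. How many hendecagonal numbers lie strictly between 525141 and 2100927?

The n-th hendecagonal number is n(9n−7)/2.
Smallest index with value > 525141: n = 343 (giving 528220).
Largest index with value < 2100927: n = 683 (giving 2096810).
Indices 343 through 683: 341 terms.

341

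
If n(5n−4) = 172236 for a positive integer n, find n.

Set n(5n−4) = 172236, giving 5n² − 4n − 172236 = 0.
So n = (4 + 1856) / 10 = 1860/10 = 186.

186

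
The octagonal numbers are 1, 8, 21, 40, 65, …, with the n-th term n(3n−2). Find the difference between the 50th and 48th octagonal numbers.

50·(3·50 − 2) = 7400 and 48·(3·48 − 2) = 6816.
Difference: 7400 − 6816 = 584.

584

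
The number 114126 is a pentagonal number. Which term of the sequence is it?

Set n(3n−1)/2 = 114126, giving 3n² − n − 228252 = 0.
The discriminant is 1 + 24·114126 = 2739025, and √2739025 = 1655.
So n = (1 + 1655) / 6 = 1656/6 = 276.

276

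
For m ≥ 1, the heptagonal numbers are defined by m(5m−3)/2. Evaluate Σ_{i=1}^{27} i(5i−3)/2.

Σ i(5i−3)/2 = (5Σi² − 3Σi) / 2 over i = 1..27.
Σi = 378 and Σi² = 6930.
(5·6930 − 3·378) / 2 = 33516/2 = 16758.

16758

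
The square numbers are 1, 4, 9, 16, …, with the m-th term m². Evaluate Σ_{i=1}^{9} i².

285

Σ_{i=1}^{9} i² = 9·10·19/6 = 285.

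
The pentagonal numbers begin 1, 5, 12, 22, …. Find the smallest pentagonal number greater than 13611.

13776

Solve n(3n−1)/2 > 13611 for integer n.
The largest n with value ≤ 13611 is 95 (since 13490 ≤ 13611 < 13776), so the first above is n = 96, value 13776.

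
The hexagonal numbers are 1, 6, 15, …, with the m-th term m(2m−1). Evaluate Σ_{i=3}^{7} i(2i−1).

245

Σ i(2i−1) = 2Σi² − Σi over i = 3..7.
Σi = 28 − 3 = 25 and Σi² = 140 − 5 = 135.
2·135 − 1·25 = 245.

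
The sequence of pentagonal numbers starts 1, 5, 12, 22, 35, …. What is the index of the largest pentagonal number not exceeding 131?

9

Solve n(3n−1)/2 ≤ 131 for integer n.
n = 9 gives 117 ≤ 131, while n = 10 gives 145 > 131; so the answer is index 9.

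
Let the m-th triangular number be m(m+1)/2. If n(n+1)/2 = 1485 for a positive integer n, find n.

54

Set n(n+1)/2 = 1485, giving n² + n − 2970 = 0.
The discriminant is 1 + 8·1485 = 11881, and √11881 = 109.
So n = (-1 + 109) / 2 = 108/2 = 54.
Check: 54·55/2 = 1485. ✓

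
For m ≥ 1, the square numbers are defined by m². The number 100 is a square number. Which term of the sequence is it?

We need n² = 100, so n = √100 = 10.
Check: 10² = 100. ✓

10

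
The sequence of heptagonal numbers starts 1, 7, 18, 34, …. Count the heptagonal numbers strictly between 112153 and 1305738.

The n-th heptagonal number is n(5n−3)/2.
Smallest index with value > 112153: n = 213 (giving 113103).
Largest index with value < 1305738: n = 722 (giving 1302127).
Indices 213 through 722: 510 terms.

510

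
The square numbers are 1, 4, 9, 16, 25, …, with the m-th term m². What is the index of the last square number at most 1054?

Solve n² ≤ 1054 for integer n.
n = 32 gives 1024 ≤ 1054, while n = 33 gives 1089 > 1054; so the answer is index 32.

32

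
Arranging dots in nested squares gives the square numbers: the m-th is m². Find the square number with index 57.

The 57th square number is n² with n = 57.
57² = 3249.

3249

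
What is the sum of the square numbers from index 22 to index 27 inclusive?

3619

Σ_{i=22}^{27} i² = 6930 − 3311 = 3619.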